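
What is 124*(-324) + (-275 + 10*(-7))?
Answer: -40521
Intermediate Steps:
124*(-324) + (-275 + 10*(-7)) = -40176 + (-275 - 70) = -40176 - 345 = -40521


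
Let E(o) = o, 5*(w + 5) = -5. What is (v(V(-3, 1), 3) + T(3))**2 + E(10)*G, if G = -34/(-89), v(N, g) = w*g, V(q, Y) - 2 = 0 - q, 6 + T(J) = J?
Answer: 39589/89 ≈ 444.82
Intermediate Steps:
w = -6 (w = -5 + (1/5)*(-5) = -5 - 1 = -6)
T(J) = -6 + J
V(q, Y) = 2 - q (V(q, Y) = 2 + (0 - q) = 2 - q)
v(N, g) = -6*g
G = 34/89 (G = -34*(-1/89) = 34/89 ≈ 0.38202)
(v(V(-3, 1), 3) + T(3))**2 + E(10)*G = (-6*3 + (-6 + 3))**2 + 10*(34/89) = (-18 - 3)**2 + 340/89 = (-21)**2 + 340/89 = 441 + 340/89 = 39589/89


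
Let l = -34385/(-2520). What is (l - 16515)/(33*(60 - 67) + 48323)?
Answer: -8316683/24238368 ≈ -0.34312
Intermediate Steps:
l = 6877/504 (l = -34385*(-1/2520) = 6877/504 ≈ 13.645)
(l - 16515)/(33*(60 - 67) + 48323) = (6877/504 - 16515)/(33*(60 - 67) + 48323) = -8316683/(504*(33*(-7) + 48323)) = -8316683/(504*(-231 + 48323)) = -8316683/504/48092 = -8316683/504*1/48092 = -8316683/24238368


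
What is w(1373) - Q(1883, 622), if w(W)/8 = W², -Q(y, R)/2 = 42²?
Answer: 15084560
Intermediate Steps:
Q(y, R) = -3528 (Q(y, R) = -2*42² = -2*1764 = -3528)
w(W) = 8*W²
w(1373) - Q(1883, 622) = 8*1373² - 1*(-3528) = 8*1885129 + 3528 = 15081032 + 3528 = 15084560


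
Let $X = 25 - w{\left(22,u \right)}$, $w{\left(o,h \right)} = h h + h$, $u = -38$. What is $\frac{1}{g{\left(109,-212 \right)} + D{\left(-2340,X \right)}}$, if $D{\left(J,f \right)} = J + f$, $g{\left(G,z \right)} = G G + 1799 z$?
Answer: $- \frac{1}{373228} \approx -2.6793 \cdot 10^{-6}$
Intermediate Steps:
$w{\left(o,h \right)} = h + h^{2}$ ($w{\left(o,h \right)} = h^{2} + h = h + h^{2}$)
$g{\left(G,z \right)} = G^{2} + 1799 z$
$X = -1381$ ($X = 25 - - 38 \left(1 - 38\right) = 25 - \left(-38\right) \left(-37\right) = 25 - 1406 = -1381$)
$\frac{1}{g{\left(109,-212 \right)} + D{\left(-2340,X \right)}} = \frac{1}{\left(109^{2} + 1799 \left(-212\right)\right) - 3721} = \frac{1}{\left(11881 - 381388\right) - 3721} = \frac{1}{-369507 - 3721} = \frac{1}{-373228} = - \frac{1}{373228}$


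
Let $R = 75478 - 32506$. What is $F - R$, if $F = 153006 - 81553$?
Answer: $28481$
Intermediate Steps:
$R = 42972$ ($R = 75478 - 32506 = 42972$)
$F = 71453$ ($F = 153006 - 81553 = 71453$)
$F - R = 71453 - 42972 = 28481$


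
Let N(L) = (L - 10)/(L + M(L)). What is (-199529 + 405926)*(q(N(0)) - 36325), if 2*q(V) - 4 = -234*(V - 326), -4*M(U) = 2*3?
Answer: 214446483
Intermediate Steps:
M(U) = -3/2
N(L) = (-10 + L)/(-3/2 + L) (N(L) = (L - 10)/(L - 3/2) = (-10 + L)/(-3/2 + L))
q(V) = 38144 - 117*V (q(V) = 2 + (-234*(V - 326))/2 = 2 + (-234*(-326 + V))/2 = 2 + (76284 - 234*V)/2 = 2 + (38142 - 117*V) = 38144 - 117*V)
(-199529 + 405926)*(q(N(0)) - 36325) = (-199529 + 405926)*((38144 - 234*(-10 + 0)/(-3 + 2*0)) - 36325) = 206397*((38144 - 234*(-10)/(-3 + 0)) - 36325) = 206397*((38144 - 234*(-10)/(-3)) - 36325) = 206397*((38144 - 234*(-1)*(-10)/3) - 36325) = 206397*((38144 - 117*20/3) - 36325) = 206397*((38144 - 780) - 36325) = 206397*(37364 - 36325) = 206397*1039 = 214446483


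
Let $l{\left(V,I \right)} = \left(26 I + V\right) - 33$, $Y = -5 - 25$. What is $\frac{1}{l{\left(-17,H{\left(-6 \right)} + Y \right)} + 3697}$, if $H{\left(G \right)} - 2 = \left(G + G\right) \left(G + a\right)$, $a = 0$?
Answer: $\frac{1}{4791} \approx 0.00020872$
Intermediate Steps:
$H{\left(G \right)} = 2 + 2 G^{2}$ ($H{\left(G \right)} = 2 + \left(G + G\right) \left(G + 0\right) = 2 + 2 G G = 2 + 2 G^{2}$)
$Y = -30$
$l{\left(V,I \right)} = -33 + V + 26 I$ ($l{\left(V,I \right)} = \left(V + 26 I\right) - 33 = -33 + V + 26 I$)
$\frac{1}{l{\left(-17,H{\left(-6 \right)} + Y \right)} + 3697} = \frac{1}{\left(-33 - 17 + 26 \left(\left(2 + 2 \left(-6\right)^{2}\right) - 30\right)\right) + 3697} = \frac{1}{\left(-33 - 17 + 26 \left(\left(2 + 2 \cdot 36\right) - 30\right)\right) + 3697} = \frac{1}{\left(-33 - 17 + 26 \left(\left(2 + 72\right) - 30\right)\right) + 3697} = \frac{1}{\left(-33 - 17 + 26 \left(74 - 30\right)\right) + 3697} = \frac{1}{\left(-33 - 17 + 26 \cdot 44\right) + 3697} = \frac{1}{\left(-33 - 17 + 1144\right) + 3697} = \frac{1}{1094 + 3697} = \frac{1}{4791}$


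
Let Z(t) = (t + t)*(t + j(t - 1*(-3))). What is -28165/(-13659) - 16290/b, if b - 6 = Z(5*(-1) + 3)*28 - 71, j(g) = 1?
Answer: -221181355/641973 ≈ -344.53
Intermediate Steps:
Z(t) = 2*t*(1 + t) (Z(t) = (t + t)*(t + 1) = (2*t)*(1 + t) = 2*t*(1 + t))
b = 47 (b = 6 + ((2*(5*(-1) + 3)*(1 + (5*(-1) + 3)))*28 - 71) = 6 + ((2*(-5 + 3)*(1 + (-5 + 3)))*28 - 71) = 6 + ((2*(-2)*(1 - 2))*28 - 71) = 6 + ((2*(-2)*(-1))*28 - 71) = 6 + (4*28 - 71) = 6 + (112 - 71) = 6 + 41 = 47)
-28165/(-13659) - 16290/b = -28165/(-13659) - 16290/47 = -28165*(-1/13659) - 16290*1/47 = 28165/13659 - 16290/47 = -221181355/641973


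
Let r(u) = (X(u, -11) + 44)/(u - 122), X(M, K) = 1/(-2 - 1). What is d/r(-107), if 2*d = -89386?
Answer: 30704091/131 ≈ 2.3438e+5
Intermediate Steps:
X(M, K) = -⅓ (X(M, K) = 1/(-3) = -⅓)
d = -44693 (d = (½)*(-89386) = -44693)
r(u) = 131/(3*(-122 + u)) (r(u) = (-⅓ + 44)/(u - 122) = 131/(3*(-122 + u)))
d/r(-107) = -44693/(131/(3*(-122 - 107))) = -44693/((131/3)/(-229)) = -44693/((131/3)*(-1/229)) = -44693/(-131/687) = -44693*(-687/131) = 30704091/131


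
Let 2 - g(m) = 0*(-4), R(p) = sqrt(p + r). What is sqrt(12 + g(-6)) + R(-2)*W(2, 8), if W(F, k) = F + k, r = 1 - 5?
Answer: sqrt(14) + 10*I*sqrt(6) ≈ 3.7417 + 24.495*I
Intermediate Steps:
r = -4
R(p) = sqrt(-4 + p) (R(p) = sqrt(p - 4) = sqrt(-4 + p))
g(m) = 2 (g(m) = 2 - 0*(-4) = 2 - 1*0 = 2 + 0 = 2)
sqrt(12 + g(-6)) + R(-2)*W(2, 8) = sqrt(12 + 2) + sqrt(-4 - 2)*(2 + 8) = sqrt(14) + sqrt(-6)*10 = sqrt(14) + (I*sqrt(6))*10 = sqrt(14) + 10*I*sqrt(6)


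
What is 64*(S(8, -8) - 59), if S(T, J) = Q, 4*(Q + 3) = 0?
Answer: -3968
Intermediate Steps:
Q = -3 (Q = -3 + (1/4)*0 = -3 + 0 = -3)
S(T, J) = -3
64*(S(8, -8) - 59) = 64*(-3 - 59) = 64*(-62) = -3968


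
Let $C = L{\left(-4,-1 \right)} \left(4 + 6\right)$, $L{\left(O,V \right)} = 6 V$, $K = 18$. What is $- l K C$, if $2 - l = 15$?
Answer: $-14040$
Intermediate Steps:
$l = -13$ ($l = 2 - 15 = -13$)
$C = -60$ ($C = 6 \left(-1\right) \left(4 + 6\right) = \left(-6\right) 10 = -60$)
$- l K C = \left(-1\right) \left(-13\right) 18 \left(-60\right) = 13 \cdot 18 \left(-60\right) = 234 \left(-60\right) = -14040$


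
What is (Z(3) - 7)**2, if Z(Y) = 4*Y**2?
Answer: 841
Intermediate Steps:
(Z(3) - 7)**2 = (4*3**2 - 7)**2 = (4*9 - 7)**2 = (36 - 7)**2 = 29**2 = 841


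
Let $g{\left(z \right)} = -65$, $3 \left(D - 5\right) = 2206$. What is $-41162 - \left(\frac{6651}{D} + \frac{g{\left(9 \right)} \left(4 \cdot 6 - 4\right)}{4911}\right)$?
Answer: $- \frac{449062660505}{10907331} \approx -41171.0$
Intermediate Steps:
$D = \frac{2221}{3}$ ($D = 5 + \frac{1}{3} \cdot 2206 = 5 + \frac{2206}{3} = \frac{2221}{3} \approx 740.33$)
$-41162 - \left(\frac{6651}{D} + \frac{g{\left(9 \right)} \left(4 \cdot 6 - 4\right)}{4911}\right) = -41162 - \left(\frac{6651}{\frac{2221}{3}} + \frac{\left(-65\right) \left(4 \cdot 6 - 4\right)}{4911}\right) = -41162 - \left(6651 \cdot \frac{3}{2221} + - 65 \left(24 - 4\right) \frac{1}{4911}\right) = -41162 - \left(\frac{19953}{2221} + \left(-65\right) 20 \cdot \frac{1}{4911}\right) = -41162 - \left(\frac{19953}{2221} - \frac{1300}{4911}\right) = -41162 - \frac{95101883}{10907331} = - \frac{449062660505}{10907331}$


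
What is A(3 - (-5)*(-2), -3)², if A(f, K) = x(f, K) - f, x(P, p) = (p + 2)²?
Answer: 64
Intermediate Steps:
x(P, p) = (2 + p)²
A(f, K) = (2 + K)² - f
A(3 - (-5)*(-2), -3)² = ((2 - 3)² - (3 - (-5)*(-2)))² = ((-1)² - (3 - 1*10))² = (1 - (3 - 10))² = (1 - 1*(-7))² = (1 + 7)² = 8² = 64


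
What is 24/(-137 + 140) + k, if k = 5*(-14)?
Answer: -62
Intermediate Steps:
k = -70
24/(-137 + 140) + k = 24/(-137 + 140) - 70 = 24/3 - 70 = 24*(⅓) - 70 = 8 - 70 = -62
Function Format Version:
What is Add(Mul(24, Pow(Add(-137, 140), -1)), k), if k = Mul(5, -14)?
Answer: -62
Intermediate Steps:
k = -70
Add(Mul(24, Pow(Add(-137, 140), -1)), k) = Add(Mul(24, Pow(Add(-137, 140), -1)), -70) = Add(Mul(24, Pow(3, -1)), -70) = Add(Mul(24, Rational(1, 3)), -70) = Add(8, -70) = -62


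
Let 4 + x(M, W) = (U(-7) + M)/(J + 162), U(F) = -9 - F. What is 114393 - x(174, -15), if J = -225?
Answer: 7207183/63 ≈ 1.1440e+5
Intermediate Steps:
x(M, W) = -250/63 - M/63 (x(M, W) = -4 + ((-9 - 1*(-7)) + M)/(-225 + 162) = -4 + ((-9 + 7) + M)/(-63) = -4 + (-2 + M)*(-1/63) = -4 + (2/63 - M/63) = -250/63 - M/63)
114393 - x(174, -15) = 114393 - (-250/63 - 1/63*174) = 114393 - (-250/63 - 58/21) = 114393 - 1*(-424/63) = 114393 + 424/63 = 7207183/63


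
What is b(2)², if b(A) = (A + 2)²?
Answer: 256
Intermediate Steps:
b(A) = (2 + A)²
b(2)² = ((2 + 2)²)² = (4²)² = 16² = 256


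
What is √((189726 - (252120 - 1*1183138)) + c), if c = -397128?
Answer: 4*√45226 ≈ 850.66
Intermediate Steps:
√((189726 - (252120 - 1*1183138)) + c) = √((189726 - (252120 - 1*1183138)) - 397128) = √((189726 - (252120 - 1183138)) - 397128) = √((189726 - 1*(-931018)) - 397128) = √((189726 + 931018) - 397128) = √(1120744 - 397128) = √723616 = 4*√45226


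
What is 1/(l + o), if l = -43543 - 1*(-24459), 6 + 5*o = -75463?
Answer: -5/170889 ≈ -2.9259e-5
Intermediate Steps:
o = -75469/5 (o = -6/5 + (⅕)*(-75463) = -6/5 - 75463/5 = -75469/5 ≈ -15094.)
l = -19084 (l = -43543 + 24459 = -19084)
1/(l + o) = 1/(-19084 - 75469/5) = 1/(-170889/5) = -5/170889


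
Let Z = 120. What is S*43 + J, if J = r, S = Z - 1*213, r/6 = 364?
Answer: -1815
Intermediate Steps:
r = 2184 (r = 6*364 = 2184)
S = -93 (S = 120 - 1*213 = 120 - 213 = -93)
J = 2184
S*43 + J = -93*43 + 2184 = -3999 + 2184 = -1815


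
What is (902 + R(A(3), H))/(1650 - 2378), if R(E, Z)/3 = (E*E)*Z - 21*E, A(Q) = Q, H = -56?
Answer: 799/728 ≈ 1.0975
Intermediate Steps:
R(E, Z) = -63*E + 3*Z*E² (R(E, Z) = 3*((E*E)*Z - 21*E) = 3*(E²*Z - 21*E) = 3*(Z*E² - 21*E) = 3*(-21*E + Z*E²) = -63*E + 3*Z*E²)
(902 + R(A(3), H))/(1650 - 2378) = (902 + 3*3*(-21 + 3*(-56)))/(1650 - 2378) = (902 + 3*3*(-21 - 168))/(-728) = (902 + 3*3*(-189))*(-1/728) = (902 - 1701)*(-1/728) = -799*(-1/728) = 799/728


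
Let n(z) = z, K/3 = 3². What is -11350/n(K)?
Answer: -11350/27 ≈ -420.37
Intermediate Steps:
K = 27 (K = 3*3² = 3*9 = 27)
-11350/n(K) = -11350/27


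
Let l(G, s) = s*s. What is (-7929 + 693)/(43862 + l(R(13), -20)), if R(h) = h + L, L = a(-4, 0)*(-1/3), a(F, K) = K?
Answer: -402/2459 ≈ -0.16348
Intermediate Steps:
L = 0 (L = 0*(-1/3) = 0*(-1*⅓) = 0*(-⅓) = 0)
R(h) = h (R(h) = h + 0 = h)
l(G, s) = s²
(-7929 + 693)/(43862 + l(R(13), -20)) = (-7929 + 693)/(43862 + (-20)²) = -7236/(43862 + 400) = -7236/44262 = -7236*1/44262 = -402/2459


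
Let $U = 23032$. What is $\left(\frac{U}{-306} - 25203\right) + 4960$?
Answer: $- \frac{3108695}{153} \approx -20318.0$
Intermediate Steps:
$\left(\frac{U}{-306} - 25203\right) + 4960 = \left(\frac{23032}{-306} - 25203\right) + 4960 = \left(23032 \left(- \frac{1}{306}\right) - 25203\right) + 4960 = \left(- \frac{11516}{153} - 25203\right) + 4960 = - \frac{3867575}{153} + 4960 = - \frac{3108695}{153}$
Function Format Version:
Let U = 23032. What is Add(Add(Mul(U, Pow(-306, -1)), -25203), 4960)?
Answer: Rational(-3108695, 153) ≈ -20318.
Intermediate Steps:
Add(Add(Mul(U, Pow(-306, -1)), -25203), 4960) = Add(Add(Mul(23032, Pow(-306, -1)), -25203), 4960) = Add(Add(Mul(23032, Rational(-1, 306)), -25203), 4960) = Add(Add(Rational(-11516, 153), -25203), 4960) = Add(Rational(-3867575, 153), 4960) = Rational(-3108695, 153)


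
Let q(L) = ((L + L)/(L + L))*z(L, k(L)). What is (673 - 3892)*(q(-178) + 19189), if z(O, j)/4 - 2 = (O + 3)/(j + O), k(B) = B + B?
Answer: -5500143277/89 ≈ -6.1799e+7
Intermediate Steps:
k(B) = 2*B
z(O, j) = 8 + 4*(3 + O)/(O + j) (z(O, j) = 8 + 4*((O + 3)/(j + O)) = 8 + 4*((3 + O)/(O + j)) = 8 + 4*(3 + O)/(O + j))
q(L) = 4*(3 + 7*L)/(3*L) (q(L) = ((L + L)/(L + L))*(4*(3 + 2*(2*L) + 3*L)/(L + 2*L)) = ((2*L)/((2*L)))*(4*(3 + 4*L + 3*L)/((3*L))) = ((2*L)*(1/(2*L)))*(4*(1/(3*L))*(3 + 7*L)) = 1*(4*(3 + 7*L)/(3*L)) = 4*(3 + 7*L)/(3*L))
(673 - 3892)*(q(-178) + 19189) = (673 - 3892)*((28/3 + 4/(-178)) + 19189) = -3219*((28/3 + 4*(-1/178)) + 19189) = -3219*((28/3 - 2/89) + 19189) = -3219*(2486/267 + 19189) = -3219*5125949/267 = -5500143277/89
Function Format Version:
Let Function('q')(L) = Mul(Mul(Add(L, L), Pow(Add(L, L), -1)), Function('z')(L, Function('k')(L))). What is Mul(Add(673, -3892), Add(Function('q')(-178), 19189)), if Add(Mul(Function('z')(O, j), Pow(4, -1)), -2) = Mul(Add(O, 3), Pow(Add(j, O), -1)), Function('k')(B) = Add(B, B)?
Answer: Rational(-5500143277, 89) ≈ -6.1799e+7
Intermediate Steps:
Function('k')(B) = Mul(2, B)
Function('z')(O, j) = Add(8, Mul(4, Pow(Add(O, j), -1), Add(3, O))) (Function('z')(O, j) = Add(8, Mul(4, Mul(Add(O, 3), Pow(Add(j, O), -1)))) = Add(8, Mul(4, Mul(Add(3, O), Pow(Add(O, j), -1)))) = Add(8, Mul(4, Mul(Pow(Add(O, j), -1), Add(3, O)))) = Add(8, Mul(4, Pow(Add(O, j), -1), Add(3, O))))
Function('q')(L) = Mul(Rational(4, 3), Pow(L, -1), Add(3, Mul(7, L))) (Function('q')(L) = Mul(Mul(Add(L, L), Pow(Add(L, L), -1)), Mul(4, Pow(Add(L, Mul(2, L)), -1), Add(3, Mul(2, Mul(2, L)), Mul(3, L)))) = Mul(Mul(Mul(2, L), Pow(Mul(2, L), -1)), Mul(4, Pow(Mul(3, L), -1), Add(3, Mul(4, L), Mul(3, L)))) = Mul(Mul(Mul(2, L), Mul(Rational(1, 2), Pow(L, -1))), Mul(4, Mul(Rational(1, 3), Pow(L, -1)), Add(3, Mul(7, L)))) = Mul(1, Mul(Rational(4, 3), Pow(L, -1), Add(3, Mul(7, L)))) = Mul(Rational(4, 3), Pow(L, -1), Add(3, Mul(7, L))))
Mul(Add(673, -3892), Add(Function('q')(-178), 19189)) = Mul(Add(673, -3892), Add(Add(Rational(28, 3), Mul(4, Pow(-178, -1))), 19189)) = Mul(-3219, Add(Add(Rational(28, 3), Mul(4, Rational(-1, 178))), 19189)) = Mul(-3219, Add(Add(Rational(28, 3), Rational(-2, 89)), 19189)) = Mul(-3219, Add(Rational(2486, 267), 19189)) = Mul(-3219, Rational(5125949, 267)) = Rational(-5500143277, 89)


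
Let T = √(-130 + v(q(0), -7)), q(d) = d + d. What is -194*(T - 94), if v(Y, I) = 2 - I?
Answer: 18236 - 2134*I ≈ 18236.0 - 2134.0*I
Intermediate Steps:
q(d) = 2*d
T = 11*I (T = √(-130 + (2 - 1*(-7))) = √(-130 + (2 + 7)) = √(-130 + 9) = √(-121) = 11*I ≈ 11.0*I)
-194*(T - 94) = -194*(11*I - 94) = -194*(-94 + 11*I) = 18236 - 2134*I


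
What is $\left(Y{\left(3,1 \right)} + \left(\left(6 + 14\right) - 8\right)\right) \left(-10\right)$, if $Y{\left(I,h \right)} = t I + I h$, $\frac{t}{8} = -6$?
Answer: $1290$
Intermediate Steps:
$t = -48$ ($t = 8 \left(-6\right) = -48$)
$Y{\left(I,h \right)} = - 48 I + I h$
$\left(Y{\left(3,1 \right)} + \left(\left(6 + 14\right) - 8\right)\right) \left(-10\right) = \left(3 \left(-48 + 1\right) + \left(\left(6 + 14\right) - 8\right)\right) \left(-10\right) = \left(3 \left(-47\right) + \left(20 - 8\right)\right) \left(-10\right) = \left(-141 + 12\right) \left(-10\right) = \left(-129\right) \left(-10\right) = 1290$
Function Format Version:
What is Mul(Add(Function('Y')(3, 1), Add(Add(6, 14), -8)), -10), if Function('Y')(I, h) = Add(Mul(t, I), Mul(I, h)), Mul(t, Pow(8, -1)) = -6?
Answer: 1290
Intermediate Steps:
t = -48 (t = Mul(8, -6) = -48)
Function('Y')(I, h) = Add(Mul(-48, I), Mul(I, h))
Mul(Add(Function('Y')(3, 1), Add(Add(6, 14), -8)), -10) = Mul(Add(Mul(3, Add(-48, 1)), Add(Add(6, 14), -8)), -10) = Mul(Add(Mul(3, -47), Add(20, -8)), -10) = Mul(Add(-141, 12), -10) = Mul(-129, -10) = 1290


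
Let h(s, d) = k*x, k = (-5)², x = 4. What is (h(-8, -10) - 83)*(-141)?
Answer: -2397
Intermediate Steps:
k = 25
h(s, d) = 100 (h(s, d) = 25*4 = 100)
(h(-8, -10) - 83)*(-141) = (100 - 83)*(-141) = 17*(-141) = -2397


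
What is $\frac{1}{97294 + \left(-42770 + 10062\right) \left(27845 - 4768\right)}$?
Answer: $- \frac{1}{754705222} \approx -1.325 \cdot 10^{-9}$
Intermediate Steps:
$\frac{1}{97294 + \left(-42770 + 10062\right) \left(27845 - 4768\right)} = \frac{1}{97294 - 754802516} = \frac{1}{-754705222} = - \frac{1}{754705222}$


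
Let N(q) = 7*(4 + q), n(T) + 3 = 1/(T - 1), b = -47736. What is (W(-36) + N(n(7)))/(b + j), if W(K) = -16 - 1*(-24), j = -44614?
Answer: -97/554100 ≈ -0.00017506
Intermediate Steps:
n(T) = -3 + 1/(-1 + T) (n(T) = -3 + 1/(T - 1) = -3 + 1/(-1 + T))
N(q) = 28 + 7*q
W(K) = 8 (W(K) = -16 + 24 = 8)
(W(-36) + N(n(7)))/(b + j) = (8 + (28 + 7*((4 - 3*7)/(-1 + 7))))/(-47736 - 44614) = (8 + (28 + 7*((4 - 21)/6)))/(-92350) = (8 + (28 + 7*((⅙)*(-17))))*(-1/92350) = (8 + (28 + 7*(-17/6)))*(-1/92350) = (8 + (28 - 119/6))*(-1/92350) = (8 + 49/6)*(-1/92350) = (97/6)*(-1/92350) = -97/554100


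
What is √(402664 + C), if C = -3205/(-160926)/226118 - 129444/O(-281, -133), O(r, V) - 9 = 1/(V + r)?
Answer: √71337428753751282383729349795921/13554628812330 ≈ 623.12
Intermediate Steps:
O(r, V) = 9 + 1/(V + r)
C = -1950040440259372063/135546288123300 (C = -3205/(-160926)/226118 - 129444*(-133 - 281)/(1 + 9*(-133) + 9*(-281)) = -3205*(-1/160926)*(1/226118) - 129444*(-414/(1 - 1197 - 2529)) = (3205/160926)*(1/226118) - 129444/((-1/414*(-3725))) = 3205/36388265268 - 129444/3725/414 = 3205/36388265268 - 129444*414/3725 = 3205/36388265268 - 53589816/3725 = -1950040440259372063/135546288123300 ≈ -14387.)
√(402664 + C) = √(402664 - 1950040440259372063/135546288123300) = √(52629570120621099137/135546288123300) = √71337428753751282383729349795921/13554628812330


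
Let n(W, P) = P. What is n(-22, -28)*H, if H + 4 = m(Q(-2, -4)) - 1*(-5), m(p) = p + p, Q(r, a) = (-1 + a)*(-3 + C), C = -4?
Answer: -1988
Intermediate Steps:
Q(r, a) = 7 - 7*a (Q(r, a) = (-1 + a)*(-3 - 4) = (-1 + a)*(-7) = 7 - 7*a)
m(p) = 2*p
H = 71 (H = -4 + (2*(7 - 7*(-4)) - 1*(-5)) = -4 + (2*(7 + 28) + 5) = -4 + (2*35 + 5) = -4 + (70 + 5) = -4 + 75 = 71)
n(-22, -28)*H = -28*71 = -1988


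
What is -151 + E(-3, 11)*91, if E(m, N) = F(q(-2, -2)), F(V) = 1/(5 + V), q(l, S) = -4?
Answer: -60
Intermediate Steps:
E(m, N) = 1 (E(m, N) = 1/(5 - 4) = 1/1 = 1)
-151 + E(-3, 11)*91 = -151 + 1*91 = -151 + 91 = -60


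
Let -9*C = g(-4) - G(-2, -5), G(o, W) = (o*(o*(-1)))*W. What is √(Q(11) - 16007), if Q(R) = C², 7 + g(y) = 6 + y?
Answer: I*√1295942/9 ≈ 126.49*I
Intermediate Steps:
g(y) = -1 + y (g(y) = -7 + (6 + y) = -1 + y)
G(o, W) = -W*o² (G(o, W) = (o*(-o))*W = (-o²)*W = -W*o²)
C = 25/9 (C = -((-1 - 4) - (-1)*(-5)*(-2)²)/9 = -(-5 - (-1)*(-5)*4)/9 = -(-5 - 1*20)/9 = -(-5 - 20)/9 = -⅑*(-25) = 25/9 ≈ 2.7778)
Q(R) = 625/81 (Q(R) = (25/9)² = 625/81)
√(Q(11) - 16007) = √(625/81 - 16007) = √(-1295942/81) = I*√1295942/9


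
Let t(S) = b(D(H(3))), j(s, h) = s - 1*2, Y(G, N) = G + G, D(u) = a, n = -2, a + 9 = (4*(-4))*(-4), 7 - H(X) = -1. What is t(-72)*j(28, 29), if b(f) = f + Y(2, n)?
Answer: 1534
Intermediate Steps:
H(X) = 8 (H(X) = 7 - 1*(-1) = 7 + 1 = 8)
a = 55 (a = -9 + (4*(-4))*(-4) = -9 - 16*(-4) = -9 + 64 = 55)
D(u) = 55
Y(G, N) = 2*G
j(s, h) = -2 + s (j(s, h) = s - 2 = -2 + s)
b(f) = 4 + f (b(f) = f + 2*2 = f + 4 = 4 + f)
t(S) = 59 (t(S) = 4 + 55 = 59)
t(-72)*j(28, 29) = 59*(-2 + 28) = 59*26 = 1534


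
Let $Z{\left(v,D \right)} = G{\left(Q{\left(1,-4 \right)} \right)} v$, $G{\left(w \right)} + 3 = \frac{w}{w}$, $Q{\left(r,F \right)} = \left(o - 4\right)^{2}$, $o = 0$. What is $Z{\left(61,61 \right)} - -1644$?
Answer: $1522$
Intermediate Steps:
$Q{\left(r,F \right)} = 16$ ($Q{\left(r,F \right)} = \left(0 - 4\right)^{2} = \left(-4\right)^{2} = 16$)
$G{\left(w \right)} = -2$ ($G{\left(w \right)} = -3 + \frac{w}{w} = -3 + 1 = -2$)
$Z{\left(v,D \right)} = - 2 v$
$Z{\left(61,61 \right)} - -1644 = \left(-2\right) 61 - -1644 = -122 + 1644 = 1522$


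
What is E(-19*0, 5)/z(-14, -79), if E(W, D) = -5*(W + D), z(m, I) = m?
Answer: 25/14 ≈ 1.7857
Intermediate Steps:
E(W, D) = -5*D - 5*W (E(W, D) = -5*(D + W) = -5*D - 5*W)
E(-19*0, 5)/z(-14, -79) = (-5*5 - (-95)*0)/(-14) = (-25 - 5*0)*(-1/14) = (-25 + 0)*(-1/14) = -25*(-1/14) = 25/14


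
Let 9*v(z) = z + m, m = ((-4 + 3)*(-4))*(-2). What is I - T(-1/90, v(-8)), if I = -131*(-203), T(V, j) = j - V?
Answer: 797843/30 ≈ 26595.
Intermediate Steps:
m = -8 (m = -1*(-4)*(-2) = 4*(-2) = -8)
v(z) = -8/9 + z/9 (v(z) = (z - 8)/9 = (-8 + z)/9 = -8/9 + z/9)
I = 26593
I - T(-1/90, v(-8)) = 26593 - ((-8/9 + (⅑)*(-8)) - (-1)/90) = 26593 - ((-8/9 - 8/9) - (-1)/90) = 26593 - (-16/9 - 1*(-1/90)) = 26593 - (-16/9 + 1/90) = 26593 - 1*(-53/30) = 26593 + 53/30 = 797843/30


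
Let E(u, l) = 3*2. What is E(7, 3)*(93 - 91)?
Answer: 12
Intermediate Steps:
E(u, l) = 6
E(7, 3)*(93 - 91) = 6*(93 - 91) = 6*2 = 12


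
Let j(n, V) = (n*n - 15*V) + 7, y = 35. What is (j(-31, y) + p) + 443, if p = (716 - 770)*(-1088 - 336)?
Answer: 77782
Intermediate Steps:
p = 76896 (p = -54*(-1424) = 76896)
j(n, V) = 7 + n² - 15*V (j(n, V) = (n² - 15*V) + 7 = 7 + n² - 15*V)
(j(-31, y) + p) + 443 = ((7 + (-31)² - 15*35) + 76896) + 443 = ((7 + 961 - 525) + 76896) + 443 = (443 + 76896) + 443 = 77339 + 443 = 77782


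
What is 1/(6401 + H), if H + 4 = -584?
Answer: 1/5813 ≈ 0.00017203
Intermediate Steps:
H = -588 (H = -4 - 584 = -588)
1/(6401 + H) = 1/(6401 - 588) = 1/5813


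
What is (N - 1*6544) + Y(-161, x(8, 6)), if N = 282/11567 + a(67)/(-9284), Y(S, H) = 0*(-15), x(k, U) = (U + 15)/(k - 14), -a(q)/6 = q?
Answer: -351369993605/53694014 ≈ -6543.9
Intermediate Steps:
a(q) = -6*q
x(k, U) = (15 + U)/(-14 + k)
Y(S, H) = 0
N = 3634011/53694014 (N = 282/11567 - 6*67/(-9284) = 282*(1/11567) - 402*(-1/9284) = 282/11567 + 201/4642 = 3634011/53694014 ≈ 0.067680)
(N - 1*6544) + Y(-161, x(8, 6)) = (3634011/53694014 - 1*6544) + 0 = (3634011/53694014 - 6544) + 0 = -351369993605/53694014 + 0 = -351369993605/53694014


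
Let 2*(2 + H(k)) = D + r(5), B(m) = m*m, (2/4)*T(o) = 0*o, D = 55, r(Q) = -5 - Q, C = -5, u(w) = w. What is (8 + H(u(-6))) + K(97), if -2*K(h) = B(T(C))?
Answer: 57/2 ≈ 28.500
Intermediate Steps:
T(o) = 0 (T(o) = 2*(0*o) = 2*0 = 0)
B(m) = m**2
H(k) = 41/2 (H(k) = -2 + (55 + (-5 - 1*5))/2 = -2 + (55 + (-5 - 5))/2 = -2 + (55 - 10)/2 = -2 + (1/2)*45 = -2 + 45/2 = 41/2)
K(h) = 0 (K(h) = -1/2*0**2 = -1/2*0 = 0)
(8 + H(u(-6))) + K(97) = (8 + 41/2) + 0 = 57/2 + 0 = 57/2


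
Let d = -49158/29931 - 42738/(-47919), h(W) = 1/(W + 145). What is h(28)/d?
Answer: -159362621/20691013828 ≈ -0.0077020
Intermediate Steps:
h(W) = 1/(145 + W)
d = -119601236/159362621 (d = -49158*1/29931 - 42738*(-1/47919) = -16386/9977 + 14246/15973 = -119601236/159362621 ≈ -0.75050)
h(28)/d = 1/((145 + 28)*(-119601236/159362621)) = -159362621/119601236/173 = (1/173)*(-159362621/119601236) = -159362621/20691013828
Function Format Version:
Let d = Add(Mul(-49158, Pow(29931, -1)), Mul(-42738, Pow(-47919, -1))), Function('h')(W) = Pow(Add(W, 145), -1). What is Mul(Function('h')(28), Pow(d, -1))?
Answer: Rational(-159362621, 20691013828) ≈ -0.0077020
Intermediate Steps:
Function('h')(W) = Pow(Add(145, W), -1)
d = Rational(-119601236, 159362621) (d = Add(Mul(-49158, Rational(1, 29931)), Mul(-42738, Rational(-1, 47919))) = Add(Rational(-16386, 9977), Rational(14246, 15973)) = Rational(-119601236, 159362621) ≈ -0.75050)
Mul(Function('h')(28), Pow(d, -1)) = Mul(Pow(Add(145, 28), -1), Pow(Rational(-119601236, 159362621), -1)) = Mul(Pow(173, -1), Rational(-159362621, 119601236)) = Mul(Rational(1, 173), Rational(-159362621, 119601236)) = Rational(-159362621, 20691013828)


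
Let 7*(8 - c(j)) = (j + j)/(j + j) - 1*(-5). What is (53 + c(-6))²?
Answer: 177241/49 ≈ 3617.2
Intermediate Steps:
c(j) = 50/7 (c(j) = 8 - ((j + j)/(j + j) - 1*(-5))/7 = 8 - ((2*j)/((2*j)) + 5)/7 = 8 - ((2*j)*(1/(2*j)) + 5)/7 = 8 - (1 + 5)/7 = 8 - ⅐*6 = 8 - 6/7 = 50/7)
(53 + c(-6))² = (53 + 50/7)² = (421/7)² = 177241/49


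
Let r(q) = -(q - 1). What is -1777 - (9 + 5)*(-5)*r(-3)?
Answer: -1497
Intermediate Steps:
r(q) = 1 - q (r(q) = -(-1 + q) = 1 - q)
-1777 - (9 + 5)*(-5)*r(-3) = -1777 - (9 + 5)*(-5)*(1 - 1*(-3)) = -1777 - 14*(-5)*(1 + 3) = -1777 - (-70)*4 = -1777 - 1*(-280) = -1777 + 280 = -1497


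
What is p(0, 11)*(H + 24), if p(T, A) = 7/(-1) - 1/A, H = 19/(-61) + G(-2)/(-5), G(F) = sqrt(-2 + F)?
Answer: -112710/671 + 156*I/55 ≈ -167.97 + 2.8364*I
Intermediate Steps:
H = -19/61 - 2*I/5 (H = 19/(-61) + sqrt(-2 - 2)/(-5) = 19*(-1/61) + sqrt(-4)*(-1/5) = -19/61 + (2*I)*(-1/5) = -19/61 - 2*I/5 ≈ -0.31148 - 0.4*I)
p(T, A) = -7 - 1/A (p(T, A) = 7*(-1) - 1/A = -7 - 1/A)
p(0, 11)*(H + 24) = (-7 - 1/11)*((-19/61 - 2*I/5) + 24) = (-7 - 1*1/11)*(1445/61 - 2*I/5) = (-7 - 1/11)*(1445/61 - 2*I/5) = -78*(1445/61 - 2*I/5)/11 = -112710/671 + 156*I/55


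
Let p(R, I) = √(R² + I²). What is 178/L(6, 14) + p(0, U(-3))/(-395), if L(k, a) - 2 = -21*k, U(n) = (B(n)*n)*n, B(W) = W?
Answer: -36829/24490 ≈ -1.5038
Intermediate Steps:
U(n) = n³ (U(n) = (n*n)*n = n²*n = n³)
L(k, a) = 2 - 21*k
p(R, I) = √(I² + R²)
178/L(6, 14) + p(0, U(-3))/(-395) = 178/(2 - 21*6) + √(((-3)³)² + 0²)/(-395) = 178/(2 - 126) + √((-27)² + 0)*(-1/395) = 178/(-124) + √(729 + 0)*(-1/395) = 178*(-1/124) + √729*(-1/395) = -89/62 + 27*(-1/395) = -89/62 - 27/395 = -36829/24490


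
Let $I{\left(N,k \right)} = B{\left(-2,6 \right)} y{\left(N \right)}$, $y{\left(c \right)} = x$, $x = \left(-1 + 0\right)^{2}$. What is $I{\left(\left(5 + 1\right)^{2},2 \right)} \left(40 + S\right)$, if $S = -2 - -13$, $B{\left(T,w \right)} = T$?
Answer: $-102$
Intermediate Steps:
$x = 1$ ($x = \left(-1\right)^{2} = 1$)
$S = 11$ ($S = -2 + 13 = 11$)
$y{\left(c \right)} = 1$
$I{\left(N,k \right)} = -2$ ($I{\left(N,k \right)} = \left(-2\right) 1 = -2$)
$I{\left(\left(5 + 1\right)^{2},2 \right)} \left(40 + S\right) = - 2 \left(40 + 11\right) = \left(-2\right) 51 = -102$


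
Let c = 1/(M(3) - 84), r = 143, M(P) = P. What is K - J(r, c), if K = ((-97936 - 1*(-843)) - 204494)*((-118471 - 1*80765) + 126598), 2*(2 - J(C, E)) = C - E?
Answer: 1774440802616/81 ≈ 2.1907e+10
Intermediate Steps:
c = -1/81 (c = 1/(3 - 84) = 1/(-81) = -1/81 ≈ -0.012346)
J(C, E) = 2 + E/2 - C/2 (J(C, E) = 2 - (C - E)/2 = 2 + (E/2 - C/2) = 2 + E/2 - C/2)
K = 21906676506 (K = ((-97936 + 843) - 204494)*((-118471 - 80765) + 126598) = (-97093 - 204494)*(-199236 + 126598) = -301587*(-72638) = 21906676506)
K - J(r, c) = 21906676506 - (2 + (½)*(-1/81) - ½*143) = 21906676506 - (2 - 1/162 - 143/2) = 21906676506 - 1*(-5630/81) = 21906676506 + 5630/81 = 1774440802616/81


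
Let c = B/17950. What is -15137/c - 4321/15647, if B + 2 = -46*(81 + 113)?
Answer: 2125697250402/69832561 ≈ 30440.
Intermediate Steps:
B = -8926 (B = -2 - 46*(81 + 113) = -2 - 46*194 = -2 - 8924 = -8926)
c = -4463/8975 (c = -8926/17950 = -8926*1/17950 = -4463/8975 ≈ -0.49727)
-15137/c - 4321/15647 = -15137/(-4463/8975) - 4321/15647 = -15137*(-8975/4463) - 4321*1/15647 = 135854575/4463 - 4321/15647 = 2125697250402/69832561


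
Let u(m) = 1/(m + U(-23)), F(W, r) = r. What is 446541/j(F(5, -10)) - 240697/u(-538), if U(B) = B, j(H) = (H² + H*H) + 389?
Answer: 79533715554/589 ≈ 1.3503e+8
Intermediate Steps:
j(H) = 389 + 2*H² (j(H) = (H² + H²) + 389 = 2*H² + 389 = 389 + 2*H²)
u(m) = 1/(-23 + m) (u(m) = 1/(m - 23) = 1/(-23 + m))
446541/j(F(5, -10)) - 240697/u(-538) = 446541/(389 + 2*(-10)²) - 240697/(1/(-23 - 538)) = 446541/(389 + 2*100) - 240697/(1/(-561)) = 446541/(389 + 200) - 240697/(-1/561) = 446541/589 - 240697*(-561) = 446541*(1/589) + 135031017 = 446541/589 + 135031017 = 79533715554/589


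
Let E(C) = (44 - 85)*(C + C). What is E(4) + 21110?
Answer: 20782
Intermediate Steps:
E(C) = -82*C
E(4) + 21110 = -82*4 + 21110 = -328 + 21110 = 20782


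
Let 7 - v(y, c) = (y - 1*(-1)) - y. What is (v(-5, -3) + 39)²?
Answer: 2025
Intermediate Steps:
v(y, c) = 6 (v(y, c) = 7 - ((y - 1*(-1)) - y) = 7 - ((y + 1) - y) = 7 - ((1 + y) - y) = 7 - 1*1 = 7 - 1 = 6)
(v(-5, -3) + 39)² = (6 + 39)² = 45² = 2025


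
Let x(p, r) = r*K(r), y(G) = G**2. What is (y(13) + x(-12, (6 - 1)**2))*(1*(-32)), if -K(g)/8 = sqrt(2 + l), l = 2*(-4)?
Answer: -5408 + 6400*I*sqrt(6) ≈ -5408.0 + 15677.0*I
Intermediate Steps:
l = -8
K(g) = -8*I*sqrt(6) (K(g) = -8*sqrt(2 - 8) = -8*I*sqrt(6))
x(p, r) = -8*I*r*sqrt(6) (x(p, r) = r*(-8*I*sqrt(6)) = -8*I*r*sqrt(6))
(y(13) + x(-12, (6 - 1)**2))*(1*(-32)) = (13**2 - 8*I*(6 - 1)**2*sqrt(6))*(1*(-32)) = (169 - 8*I*5**2*sqrt(6))*(-32) = (169 - 8*I*25*sqrt(6))*(-32) = (169 - 200*I*sqrt(6))*(-32) = -5408 + 6400*I*sqrt(6)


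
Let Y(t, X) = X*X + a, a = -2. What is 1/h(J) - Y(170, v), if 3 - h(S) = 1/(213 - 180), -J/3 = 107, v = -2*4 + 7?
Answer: 131/98 ≈ 1.3367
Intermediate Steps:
v = -1 (v = -8 + 7 = -1)
J = -321 (J = -3*107 = -321)
Y(t, X) = -2 + X**2 (Y(t, X) = X*X - 2 = X**2 - 2 = -2 + X**2)
h(S) = 98/33 (h(S) = 3 - 1/(213 - 180) = 3 - 1/33 = 98/33)
1/h(J) - Y(170, v) = 1/(98/33) - (-2 + (-1)**2) = 33/98 - (-2 + 1) = 33/98 - 1*(-1) = 33/98 + 1 = 131/98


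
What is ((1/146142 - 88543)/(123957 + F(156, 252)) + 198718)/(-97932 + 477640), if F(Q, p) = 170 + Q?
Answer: 3609295374698443/6896623564553688 ≈ 0.52334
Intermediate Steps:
((1/146142 - 88543)/(123957 + F(156, 252)) + 198718)/(-97932 + 477640) = ((1/146142 - 88543)/(123957 + (170 + 156)) + 198718)/(-97932 + 477640) = ((1/146142 - 88543)/(123957 + 326) + 198718)/379708 = (-12939851105/146142/124283 + 198718)*(1/379708) = (-12939851105/146142*1/124283 + 198718)*(1/379708) = (-12939851105/18162966186 + 198718)*(1/379708) = (3609295374698443/18162966186)*(1/379708) = 3609295374698443/6896623564553688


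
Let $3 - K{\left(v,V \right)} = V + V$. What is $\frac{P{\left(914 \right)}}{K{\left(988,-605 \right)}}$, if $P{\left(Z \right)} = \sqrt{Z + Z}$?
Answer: $\frac{2 \sqrt{457}}{1213} \approx 0.035247$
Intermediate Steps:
$K{\left(v,V \right)} = 3 - 2 V$ ($K{\left(v,V \right)} = 3 - \left(V + V\right) = 3 - 2 V$)
$P{\left(Z \right)} = \sqrt{2} \sqrt{Z}$ ($P{\left(Z \right)} = \sqrt{2 Z} = \sqrt{2} \sqrt{Z}$)
$\frac{P{\left(914 \right)}}{K{\left(988,-605 \right)}} = \frac{\sqrt{2} \sqrt{914}}{3 - -1210} = \frac{2 \sqrt{457}}{3 + 1210} = \frac{2 \sqrt{457}}{1213}$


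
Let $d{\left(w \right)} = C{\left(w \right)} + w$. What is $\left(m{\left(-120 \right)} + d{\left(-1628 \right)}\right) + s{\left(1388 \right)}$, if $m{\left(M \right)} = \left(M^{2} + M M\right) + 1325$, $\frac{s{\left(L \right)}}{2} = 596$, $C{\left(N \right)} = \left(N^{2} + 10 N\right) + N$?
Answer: $2662165$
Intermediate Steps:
$C{\left(N \right)} = N^{2} + 11 N$
$d{\left(w \right)} = w + w \left(11 + w\right)$ ($d{\left(w \right)} = w \left(11 + w\right) + w = w + w \left(11 + w\right)$)
$s{\left(L \right)} = 1192$ ($s{\left(L \right)} = 2 \cdot 596 = 1192$)
$m{\left(M \right)} = 1325 + 2 M^{2}$ ($m{\left(M \right)} = \left(M^{2} + M^{2}\right) + 1325 = 2 M^{2} + 1325 = 1325 + 2 M^{2}$)
$\left(m{\left(-120 \right)} + d{\left(-1628 \right)}\right) + s{\left(1388 \right)} = \left(\left(1325 + 2 \left(-120\right)^{2}\right) - 1628 \left(12 - 1628\right)\right) + 1192 = \left(\left(1325 + 2 \cdot 14400\right) - -2630848\right) + 1192 = \left(\left(1325 + 28800\right) + 2630848\right) + 1192 = \left(30125 + 2630848\right) + 1192 = 2660973 + 1192 = 2662165$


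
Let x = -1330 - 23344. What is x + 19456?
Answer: -5218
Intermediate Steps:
x = -24674
x + 19456 = -24674 + 19456 = -5218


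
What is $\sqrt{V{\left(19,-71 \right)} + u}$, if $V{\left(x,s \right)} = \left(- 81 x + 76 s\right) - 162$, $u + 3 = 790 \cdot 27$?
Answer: $\sqrt{14230} \approx 119.29$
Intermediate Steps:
$u = 21327$ ($u = -3 + 790 \cdot 27 = -3 + 21330 = 21327$)
$V{\left(x,s \right)} = -162 - 81 x + 76 s$
$\sqrt{V{\left(19,-71 \right)} + u} = \sqrt{\left(-162 - 1539 + 76 \left(-71\right)\right) + 21327} = \sqrt{\left(-162 - 1539 - 5396\right) + 21327} = \sqrt{-7097 + 21327} = \sqrt{14230}$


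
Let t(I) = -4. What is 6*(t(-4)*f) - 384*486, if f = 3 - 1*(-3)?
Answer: -186768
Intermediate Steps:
f = 6 (f = 3 + 3 = 6)
6*(t(-4)*f) - 384*486 = 6*(-4*6) - 384*486 = 6*(-24) - 186624 = -144 - 186624 = -186768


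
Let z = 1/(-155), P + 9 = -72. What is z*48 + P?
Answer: -12603/155 ≈ -81.310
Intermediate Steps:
P = -81 (P = -9 - 72 = -81)
z = -1/155 ≈ -0.0064516
z*48 + P = -1/155*48 - 81 = -48/155 - 81 = -12603/155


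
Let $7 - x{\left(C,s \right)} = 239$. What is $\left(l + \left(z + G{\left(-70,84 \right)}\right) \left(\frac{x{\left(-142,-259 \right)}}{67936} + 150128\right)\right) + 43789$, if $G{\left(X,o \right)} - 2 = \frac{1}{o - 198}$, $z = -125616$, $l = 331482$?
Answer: $- \frac{960842840054069}{50952} \approx -1.8858 \cdot 10^{10}$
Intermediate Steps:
$x{\left(C,s \right)} = -232$ ($x{\left(C,s \right)} = 7 - 239 = -232$)
$G{\left(X,o \right)} = 2 + \frac{1}{-198 + o}$ ($G{\left(X,o \right)} = 2 + \frac{1}{o - 198} = 2 + \frac{1}{-198 + o}$)
$\left(l + \left(z + G{\left(-70,84 \right)}\right) \left(\frac{x{\left(-142,-259 \right)}}{67936} + 150128\right)\right) + 43789 = \left(331482 + \left(-125616 + \frac{-395 + 2 \cdot 84}{-198 + 84}\right) \left(- \frac{232}{67936} + 150128\right)\right) + 43789 = \left(331482 + \left(-125616 + \frac{-395 + 168}{-114}\right) \left(\left(-232\right) \frac{1}{67936} + 150128\right)\right) + 43789 = \left(331482 + \left(-125616 - - \frac{227}{114}\right) \left(- \frac{29}{8492} + 150128\right)\right) + 43789 = \left(331482 + \left(-125616 + \frac{227}{114}\right) \frac{1274886947}{8492}\right) + 43789 = \left(331482 - \frac{960861960862061}{50952}\right) + 43789 = - \frac{960845071191197}{50952} + 43789 = - \frac{960842840054069}{50952}$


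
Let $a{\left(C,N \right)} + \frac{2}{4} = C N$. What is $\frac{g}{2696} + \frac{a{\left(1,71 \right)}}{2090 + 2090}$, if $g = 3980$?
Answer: $\frac{4206617}{2817320} \approx 1.4931$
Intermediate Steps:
$a{\left(C,N \right)} = - \frac{1}{2} + C N$
$\frac{g}{2696} + \frac{a{\left(1,71 \right)}}{2090 + 2090} = \frac{3980}{2696} + \frac{- \frac{1}{2} + 1 \cdot 71}{2090 + 2090} = 3980 \cdot \frac{1}{2696} + \frac{- \frac{1}{2} + 71}{4180} = \frac{995}{674} + \frac{141}{2} \cdot \frac{1}{4180} = \frac{995}{674} + \frac{141}{8360} = \frac{4206617}{2817320}$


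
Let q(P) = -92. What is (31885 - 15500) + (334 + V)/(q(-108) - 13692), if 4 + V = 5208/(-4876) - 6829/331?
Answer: 91128205184903/5561692376 ≈ 16385.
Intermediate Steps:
V = -10369469/403489 (V = -4 + (5208/(-4876) - 6829/331) = -4 + (5208*(-1/4876) - 6829*1/331) = -4 + (-1302/1219 - 6829/331) = -4 - 8755513/403489 = -10369469/403489 ≈ -25.699)
(31885 - 15500) + (334 + V)/(q(-108) - 13692) = (31885 - 15500) + (334 - 10369469/403489)/(-92 - 13692) = 16385 + (124395857/403489)/(-13784) = 16385 + (124395857/403489)*(-1/13784) = 16385 - 124395857/5561692376 = 91128205184903/5561692376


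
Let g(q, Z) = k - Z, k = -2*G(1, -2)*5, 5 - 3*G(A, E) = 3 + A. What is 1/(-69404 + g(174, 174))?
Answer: -3/208744 ≈ -1.4372e-5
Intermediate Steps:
G(A, E) = ⅔ - A/3 (G(A, E) = 5/3 - (3 + A)/3 = 5/3 + (-1 - A/3) = ⅔ - A/3)
k = -10/3 (k = -2*(⅔ - ⅓*1)*5 = -2*(⅔ - ⅓)*5 = -2*⅓*5 = -⅔*5 = -10/3 ≈ -3.3333)
g(q, Z) = -10/3 - Z
1/(-69404 + g(174, 174)) = 1/(-69404 + (-10/3 - 1*174)) = 1/(-69404 + (-10/3 - 174)) = 1/(-69404 - 532/3) = 1/(-208744/3) = -3/208744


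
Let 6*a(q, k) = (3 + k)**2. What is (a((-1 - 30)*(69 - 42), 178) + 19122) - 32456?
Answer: -47243/6 ≈ -7873.8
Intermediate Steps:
a(q, k) = (3 + k)**2/6
(a((-1 - 30)*(69 - 42), 178) + 19122) - 32456 = ((3 + 178)**2/6 + 19122) - 32456 = ((1/6)*181**2 + 19122) - 32456 = ((1/6)*32761 + 19122) - 32456 = (32761/6 + 19122) - 32456 = 147493/6 - 32456 = -47243/6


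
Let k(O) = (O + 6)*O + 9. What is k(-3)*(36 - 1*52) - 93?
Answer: -93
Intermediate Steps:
k(O) = 9 + O*(6 + O) (k(O) = (6 + O)*O + 9 = O*(6 + O) + 9 = 9 + O*(6 + O))
k(-3)*(36 - 1*52) - 93 = (9 + (-3)² + 6*(-3))*(36 - 1*52) - 93 = (9 + 9 - 18)*(36 - 52) - 93 = 0*(-16) - 93 = 0 - 93 = -93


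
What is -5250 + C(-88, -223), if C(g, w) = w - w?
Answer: -5250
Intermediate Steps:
C(g, w) = 0
-5250 + C(-88, -223) = -5250 + 0 = -5250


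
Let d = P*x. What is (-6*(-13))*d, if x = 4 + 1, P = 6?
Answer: 2340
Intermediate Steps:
x = 5
d = 30 (d = 6*5 = 30)
(-6*(-13))*d = -6*(-13)*30 = 78*30 = 2340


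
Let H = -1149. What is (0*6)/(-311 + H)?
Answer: 0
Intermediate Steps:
(0*6)/(-311 + H) = (0*6)/(-311 - 1149) = 0/(-1460) = -1/1460*0 = 0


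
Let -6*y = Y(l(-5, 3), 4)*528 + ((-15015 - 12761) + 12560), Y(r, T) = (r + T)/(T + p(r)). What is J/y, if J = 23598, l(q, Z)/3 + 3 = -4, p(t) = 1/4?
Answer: 621/76 ≈ 8.1711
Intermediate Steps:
p(t) = ¼
l(q, Z) = -21 (l(q, Z) = -9 + 3*(-4) = -9 - 12 = -21)
Y(r, T) = (T + r)/(¼ + T) (Y(r, T) = (r + T)/(T + ¼) = (T + r)/(¼ + T))
y = 2888 (y = -((4*(4 - 21)/(1 + 4*4))*528 + ((-15015 - 12761) + 12560))/6 = -((4*(-17)/(1 + 16))*528 + (-27776 + 12560))/6 = -((4*(-17)/17)*528 - 15216)/6 = -((4*(1/17)*(-17))*528 - 15216)/6 = -(-4*528 - 15216)/6 = -(-2112 - 15216)/6 = -⅙*(-17328) = 2888)
J/y = 23598/2888 = 23598*(1/2888) = 621/76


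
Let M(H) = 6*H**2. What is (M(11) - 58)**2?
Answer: 446224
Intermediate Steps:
(M(11) - 58)**2 = (6*11**2 - 58)**2 = (6*121 - 58)**2 = (726 - 58)**2 = 668**2 = 446224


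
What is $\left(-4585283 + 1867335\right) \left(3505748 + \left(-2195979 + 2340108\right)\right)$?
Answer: $-9920175892396$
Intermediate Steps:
$\left(-4585283 + 1867335\right) \left(3505748 + \left(-2195979 + 2340108\right)\right) = - 2717948 \left(3505748 + 144129\right) = \left(-2717948\right) 3649877 = -9920175892396$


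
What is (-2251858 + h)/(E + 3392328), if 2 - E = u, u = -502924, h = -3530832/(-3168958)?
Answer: -1784009973283/3085974081333 ≈ -0.57810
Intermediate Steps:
h = 1765416/1584479 (h = -3530832*(-1/3168958) = 1765416/1584479 ≈ 1.1142)
E = 502926 (E = 2 - 1*(-502924) = 2 + 502924 = 502926)
(-2251858 + h)/(E + 3392328) = (-2251858 + 1765416/1584479)/(502926 + 3392328) = -3568019946566/1584479/3895254 = -3568019946566/1584479*1/3895254 = -1784009973283/3085974081333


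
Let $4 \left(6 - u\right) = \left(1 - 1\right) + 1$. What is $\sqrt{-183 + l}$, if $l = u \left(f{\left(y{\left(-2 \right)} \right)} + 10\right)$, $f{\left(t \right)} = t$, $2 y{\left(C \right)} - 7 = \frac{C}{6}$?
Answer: $\frac{i \sqrt{957}}{3} \approx 10.312 i$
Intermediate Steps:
$y{\left(C \right)} = \frac{7}{2} + \frac{C}{12}$ ($y{\left(C \right)} = \frac{7}{2} + \frac{C \frac{1}{6}}{2} = \frac{7}{2} + \frac{\frac{1}{6} C}{2} = \frac{7}{2} + \frac{C}{12}$)
$u = \frac{23}{4}$ ($u = 6 - \frac{\left(1 - 1\right) + 1}{4} = 6 - \frac{0 + 1}{4} = 6 - \frac{1}{4} = \frac{23}{4} \approx 5.75$)
$l = \frac{230}{3}$ ($l = \frac{23 \left(\left(\frac{7}{2} + \frac{1}{12} \left(-2\right)\right) + 10\right)}{4} = \frac{23 \left(\left(\frac{7}{2} - \frac{1}{6}\right) + 10\right)}{4} = \frac{23 \left(\frac{10}{3} + 10\right)}{4} = \frac{23}{4} \cdot \frac{40}{3} = \frac{230}{3} \approx 76.667$)
$\sqrt{-183 + l} = \sqrt{-183 + \frac{230}{3}} = \sqrt{- \frac{319}{3}} = \frac{i \sqrt{957}}{3}$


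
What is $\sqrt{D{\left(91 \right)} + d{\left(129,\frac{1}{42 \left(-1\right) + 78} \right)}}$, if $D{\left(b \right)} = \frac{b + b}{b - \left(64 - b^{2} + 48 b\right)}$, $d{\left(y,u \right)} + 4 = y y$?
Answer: $\frac{\sqrt{64566712570}}{1970} \approx 128.98$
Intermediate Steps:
$d{\left(y,u \right)} = -4 + y^{2}$ ($d{\left(y,u \right)} = -4 + y y = -4 + y^{2}$)
$D{\left(b \right)} = \frac{2 b}{-64 + b^{2} - 47 b}$ ($D{\left(b \right)} = \frac{2 b}{b - \left(64 - b^{2} + 48 b\right)} = \frac{2 b}{-64 + b^{2} - 47 b}$)
$\sqrt{D{\left(91 \right)} + d{\left(129,\frac{1}{42 \left(-1\right) + 78} \right)}} = \sqrt{2 \cdot 91 \frac{1}{-64 + 91^{2} - 4277} - \left(4 - 129^{2}\right)} = \sqrt{2 \cdot 91 \frac{1}{-64 + 8281 - 4277} + \left(-4 + 16641\right)} = \sqrt{2 \cdot 91 \cdot \frac{1}{3940} + 16637} = \sqrt{\frac{91}{1970} + 16637} = \sqrt{\frac{32774981}{1970}} = \frac{\sqrt{64566712570}}{1970}$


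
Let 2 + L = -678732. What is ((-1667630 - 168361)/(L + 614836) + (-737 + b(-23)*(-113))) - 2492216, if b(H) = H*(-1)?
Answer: -159458945705/63898 ≈ -2.4955e+6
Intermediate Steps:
L = -678734 (L = -2 - 678732 = -678734)
b(H) = -H
((-1667630 - 168361)/(L + 614836) + (-737 + b(-23)*(-113))) - 2492216 = ((-1667630 - 168361)/(-678734 + 614836) + (-737 - 1*(-23)*(-113))) - 2492216 = (-1835991/(-63898) + (-737 + 23*(-113))) - 2492216 = (-1835991*(-1/63898) + (-737 - 2599)) - 2492216 = (1835991/63898 - 3336) - 2492216 = -211327737/63898 - 2492216 = -159458945705/63898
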